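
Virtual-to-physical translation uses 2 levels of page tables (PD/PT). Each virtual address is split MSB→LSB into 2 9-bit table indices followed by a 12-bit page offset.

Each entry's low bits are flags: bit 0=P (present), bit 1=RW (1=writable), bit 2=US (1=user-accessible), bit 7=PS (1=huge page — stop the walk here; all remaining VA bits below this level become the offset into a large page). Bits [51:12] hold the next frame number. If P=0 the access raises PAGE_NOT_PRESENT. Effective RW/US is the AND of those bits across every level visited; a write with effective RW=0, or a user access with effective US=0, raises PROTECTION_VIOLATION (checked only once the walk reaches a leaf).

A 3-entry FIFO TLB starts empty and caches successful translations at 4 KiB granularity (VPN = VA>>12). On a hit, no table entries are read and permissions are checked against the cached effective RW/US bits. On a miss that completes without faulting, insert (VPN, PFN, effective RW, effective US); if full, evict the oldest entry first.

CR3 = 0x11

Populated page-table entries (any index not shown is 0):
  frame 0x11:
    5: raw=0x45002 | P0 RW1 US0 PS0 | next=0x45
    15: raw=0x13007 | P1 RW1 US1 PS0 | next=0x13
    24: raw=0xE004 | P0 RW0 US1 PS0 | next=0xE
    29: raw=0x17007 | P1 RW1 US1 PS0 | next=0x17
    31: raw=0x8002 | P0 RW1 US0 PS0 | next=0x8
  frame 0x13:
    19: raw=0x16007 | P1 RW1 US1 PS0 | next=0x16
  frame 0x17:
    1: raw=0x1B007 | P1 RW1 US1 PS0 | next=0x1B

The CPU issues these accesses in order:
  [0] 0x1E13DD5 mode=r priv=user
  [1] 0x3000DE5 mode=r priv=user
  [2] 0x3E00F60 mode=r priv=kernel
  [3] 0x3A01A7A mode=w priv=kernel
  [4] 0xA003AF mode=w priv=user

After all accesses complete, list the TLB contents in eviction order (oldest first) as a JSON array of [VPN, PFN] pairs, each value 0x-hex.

Walk each access:
#0 VA=0x1E13DD5 (r,user):
  L0 @0x11[15] → 0x13007  P=1,RW=1,US=1,PS=0
  L1 @0x13[19] → 0x16007  P=1,RW=1,US=1,PS=0
  ✓ 0x16DD5  — 2 lookups
#1 VA=0x3000DE5 (r,user):
  L0 @0x11[24] → 0xE004  P=0,RW=0,US=1,PS=0
  ⇒ fault: PAGE_NOT_PRESENT  — 1 lookups
#2 VA=0x3E00F60 (r,kernel):
  L0 @0x11[31] → 0x8002  P=0,RW=1,US=0,PS=0
  ⇒ fault: PAGE_NOT_PRESENT  — 1 lookups
#3 VA=0x3A01A7A (w,kernel):
  L0 @0x11[29] → 0x17007  P=1,RW=1,US=1,PS=0
  L1 @0x17[1] → 0x1B007  P=1,RW=1,US=1,PS=0
  ✓ 0x1BA7A  — 2 lookups
#4 VA=0xA003AF (w,user):
  L0 @0x11[5] → 0x45002  P=0,RW=1,US=0,PS=0
  ⇒ fault: PAGE_NOT_PRESENT  — 1 lookups

TLB: [["0x1E13", "0x16"], ["0x3A01", "0x1B"]]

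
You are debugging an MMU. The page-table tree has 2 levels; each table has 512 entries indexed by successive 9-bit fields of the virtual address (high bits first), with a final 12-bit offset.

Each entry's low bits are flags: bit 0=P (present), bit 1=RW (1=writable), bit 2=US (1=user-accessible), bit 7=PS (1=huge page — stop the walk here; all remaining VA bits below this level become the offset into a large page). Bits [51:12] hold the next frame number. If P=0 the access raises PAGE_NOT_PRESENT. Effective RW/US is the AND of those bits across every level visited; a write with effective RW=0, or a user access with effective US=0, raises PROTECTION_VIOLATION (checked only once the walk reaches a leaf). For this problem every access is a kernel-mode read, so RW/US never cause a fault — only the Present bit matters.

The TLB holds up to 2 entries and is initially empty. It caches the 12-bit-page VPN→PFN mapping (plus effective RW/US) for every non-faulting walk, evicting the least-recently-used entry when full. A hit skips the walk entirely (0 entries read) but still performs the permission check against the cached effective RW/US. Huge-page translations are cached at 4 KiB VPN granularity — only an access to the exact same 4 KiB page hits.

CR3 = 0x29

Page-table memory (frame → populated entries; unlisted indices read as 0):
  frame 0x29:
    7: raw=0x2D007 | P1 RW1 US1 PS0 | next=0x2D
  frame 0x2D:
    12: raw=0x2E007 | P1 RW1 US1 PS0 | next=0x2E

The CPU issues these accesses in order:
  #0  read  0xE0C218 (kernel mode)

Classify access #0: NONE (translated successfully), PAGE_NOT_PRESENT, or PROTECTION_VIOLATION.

Walk each access:
#0 VA=0xE0C218 (r,kernel):
  L0 @0x29[7] → 0x2D007  P=1,RW=1,US=1,PS=0
  L1 @0x2D[12] → 0x2E007  P=1,RW=1,US=1,PS=0
  ⇒ phys 0x2E218  [2 reads]

Access #0 fault: NONE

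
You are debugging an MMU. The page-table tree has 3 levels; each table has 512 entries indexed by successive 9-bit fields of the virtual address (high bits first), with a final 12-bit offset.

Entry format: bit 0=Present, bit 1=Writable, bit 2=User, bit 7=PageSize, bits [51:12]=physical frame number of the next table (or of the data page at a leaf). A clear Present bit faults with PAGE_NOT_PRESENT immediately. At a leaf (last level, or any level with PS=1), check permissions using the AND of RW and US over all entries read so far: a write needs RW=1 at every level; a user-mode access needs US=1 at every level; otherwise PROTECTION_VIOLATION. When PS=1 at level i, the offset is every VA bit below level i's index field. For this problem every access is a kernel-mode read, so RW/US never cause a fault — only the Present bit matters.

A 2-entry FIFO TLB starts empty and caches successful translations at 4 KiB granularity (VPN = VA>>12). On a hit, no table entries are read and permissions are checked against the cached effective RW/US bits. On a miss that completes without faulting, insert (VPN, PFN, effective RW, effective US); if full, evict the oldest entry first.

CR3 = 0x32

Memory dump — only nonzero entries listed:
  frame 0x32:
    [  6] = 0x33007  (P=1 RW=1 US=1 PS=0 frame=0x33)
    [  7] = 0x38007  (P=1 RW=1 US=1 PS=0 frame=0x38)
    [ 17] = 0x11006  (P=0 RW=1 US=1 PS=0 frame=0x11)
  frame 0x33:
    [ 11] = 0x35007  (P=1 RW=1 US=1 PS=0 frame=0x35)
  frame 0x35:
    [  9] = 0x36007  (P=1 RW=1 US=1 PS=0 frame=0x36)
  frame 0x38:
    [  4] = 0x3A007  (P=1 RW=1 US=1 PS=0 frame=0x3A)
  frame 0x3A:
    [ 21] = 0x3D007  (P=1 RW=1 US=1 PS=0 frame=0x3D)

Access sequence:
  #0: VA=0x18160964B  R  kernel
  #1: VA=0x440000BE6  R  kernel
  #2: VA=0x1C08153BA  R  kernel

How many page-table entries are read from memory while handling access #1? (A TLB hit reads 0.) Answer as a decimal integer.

Trace:
#0 VA=0x18160964B (r,kernel):
  lvl0: tbl 0x32, slot 6 ⇒ 0x33007 (P1/RW1/US1/PS0)
  lvl1: tbl 0x33, slot 11 ⇒ 0x35007 (P1/RW1/US1/PS0)
  lvl2: tbl 0x35, slot 9 ⇒ 0x36007 (P1/RW1/US1/PS0)
  → PA=0x3664B  (3 entries read)
#1 VA=0x440000BE6 (r,kernel):
  lvl0: tbl 0x32, slot 17 ⇒ 0x11006 (P0/RW1/US1/PS0)
  ✗ PAGE_NOT_PRESENT  [1 reads]
#2 VA=0x1C08153BA (r,kernel):
  lvl0: tbl 0x32, slot 7 ⇒ 0x38007 (P1/RW1/US1/PS0)
  lvl1: tbl 0x38, slot 4 ⇒ 0x3A007 (P1/RW1/US1/PS0)
  lvl2: tbl 0x3A, slot 21 ⇒ 0x3D007 (P1/RW1/US1/PS0)
  → PA=0x3D3BA  (3 entries read)

Entries read for #1: 1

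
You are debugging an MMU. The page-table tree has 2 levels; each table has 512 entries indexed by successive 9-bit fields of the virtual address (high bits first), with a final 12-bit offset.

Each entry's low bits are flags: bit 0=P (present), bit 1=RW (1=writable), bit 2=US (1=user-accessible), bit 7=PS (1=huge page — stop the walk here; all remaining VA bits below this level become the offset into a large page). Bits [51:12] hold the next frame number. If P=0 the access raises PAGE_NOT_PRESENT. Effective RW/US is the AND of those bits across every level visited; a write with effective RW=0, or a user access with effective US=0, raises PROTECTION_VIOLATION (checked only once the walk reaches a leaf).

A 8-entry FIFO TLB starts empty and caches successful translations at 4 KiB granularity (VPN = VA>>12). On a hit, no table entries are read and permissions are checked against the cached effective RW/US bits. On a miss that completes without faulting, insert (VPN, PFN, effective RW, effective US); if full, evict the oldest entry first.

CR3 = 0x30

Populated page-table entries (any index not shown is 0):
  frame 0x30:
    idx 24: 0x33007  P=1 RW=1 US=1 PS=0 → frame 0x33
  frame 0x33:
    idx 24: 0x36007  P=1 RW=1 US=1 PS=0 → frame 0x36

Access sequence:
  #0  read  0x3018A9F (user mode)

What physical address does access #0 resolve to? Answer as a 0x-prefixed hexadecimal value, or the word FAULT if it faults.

Per-access translation:
#0 VA=0x3018A9F (r,user):
  lvl0: tbl 0x30, slot 24 ⇒ 0x33007 (P1/RW1/US1/PS0)
  lvl1: tbl 0x33, slot 24 ⇒ 0x36007 (P1/RW1/US1/PS0)
  → PA=0x36A9F  (2 entries read)

Access #0 PA: 0x36A9F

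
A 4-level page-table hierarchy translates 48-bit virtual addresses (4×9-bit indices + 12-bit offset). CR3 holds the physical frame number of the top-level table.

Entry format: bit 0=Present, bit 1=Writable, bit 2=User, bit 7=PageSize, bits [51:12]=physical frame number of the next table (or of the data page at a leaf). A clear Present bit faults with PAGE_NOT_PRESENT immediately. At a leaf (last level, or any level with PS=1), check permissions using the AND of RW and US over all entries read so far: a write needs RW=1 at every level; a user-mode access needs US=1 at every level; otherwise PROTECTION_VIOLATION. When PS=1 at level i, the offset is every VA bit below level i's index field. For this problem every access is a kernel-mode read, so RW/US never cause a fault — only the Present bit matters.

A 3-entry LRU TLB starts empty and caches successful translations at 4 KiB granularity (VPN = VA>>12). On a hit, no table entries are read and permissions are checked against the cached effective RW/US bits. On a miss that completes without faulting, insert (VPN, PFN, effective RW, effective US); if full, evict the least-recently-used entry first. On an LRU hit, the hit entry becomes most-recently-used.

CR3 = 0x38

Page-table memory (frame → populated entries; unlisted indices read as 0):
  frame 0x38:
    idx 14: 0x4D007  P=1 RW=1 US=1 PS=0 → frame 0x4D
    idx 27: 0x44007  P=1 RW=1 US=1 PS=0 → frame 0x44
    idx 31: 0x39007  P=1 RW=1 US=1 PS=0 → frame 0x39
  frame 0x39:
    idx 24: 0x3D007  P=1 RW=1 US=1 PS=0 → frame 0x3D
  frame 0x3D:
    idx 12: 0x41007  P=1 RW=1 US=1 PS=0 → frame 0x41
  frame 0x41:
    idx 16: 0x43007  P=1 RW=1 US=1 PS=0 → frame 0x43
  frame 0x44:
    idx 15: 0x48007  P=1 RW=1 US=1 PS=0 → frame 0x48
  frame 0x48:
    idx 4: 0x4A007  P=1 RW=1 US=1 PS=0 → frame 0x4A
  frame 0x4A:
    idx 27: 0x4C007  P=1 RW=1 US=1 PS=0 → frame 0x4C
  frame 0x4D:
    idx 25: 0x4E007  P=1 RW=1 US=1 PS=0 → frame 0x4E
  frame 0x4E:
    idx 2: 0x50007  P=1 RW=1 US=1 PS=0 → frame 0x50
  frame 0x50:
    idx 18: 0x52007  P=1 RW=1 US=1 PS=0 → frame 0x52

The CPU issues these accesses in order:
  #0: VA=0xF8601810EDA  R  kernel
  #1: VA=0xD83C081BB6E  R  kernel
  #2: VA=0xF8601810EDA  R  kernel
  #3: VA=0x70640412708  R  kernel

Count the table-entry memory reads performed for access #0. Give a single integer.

Walk each access:
#0 VA=0xF8601810EDA (r,kernel):
  lvl0: tbl 0x38, slot 31 ⇒ 0x39007 (P1/RW1/US1/PS0)
  lvl1: tbl 0x39, slot 24 ⇒ 0x3D007 (P1/RW1/US1/PS0)
  lvl2: tbl 0x3D, slot 12 ⇒ 0x41007 (P1/RW1/US1/PS0)
  lvl3: tbl 0x41, slot 16 ⇒ 0x43007 (P1/RW1/US1/PS0)
  ⇒ phys 0x43EDA  [4 reads]
#1 VA=0xD83C081BB6E (r,kernel):
  lvl0: tbl 0x38, slot 27 ⇒ 0x44007 (P1/RW1/US1/PS0)
  lvl1: tbl 0x44, slot 15 ⇒ 0x48007 (P1/RW1/US1/PS0)
  lvl2: tbl 0x48, slot 4 ⇒ 0x4A007 (P1/RW1/US1/PS0)
  lvl3: tbl 0x4A, slot 27 ⇒ 0x4C007 (P1/RW1/US1/PS0)
  ⇒ phys 0x4CB6E  [4 reads]
#2 VA=0xF8601810EDA (r,kernel):
  TLB hit vpn=0xF8601810 → PA=0x43EDA
#3 VA=0x70640412708 (r,kernel):
  lvl0: tbl 0x38, slot 14 ⇒ 0x4D007 (P1/RW1/US1/PS0)
  lvl1: tbl 0x4D, slot 25 ⇒ 0x4E007 (P1/RW1/US1/PS0)
  lvl2: tbl 0x4E, slot 2 ⇒ 0x50007 (P1/RW1/US1/PS0)
  lvl3: tbl 0x50, slot 18 ⇒ 0x52007 (P1/RW1/US1/PS0)
  ⇒ phys 0x52708  [4 reads]

Entries read for #0: 4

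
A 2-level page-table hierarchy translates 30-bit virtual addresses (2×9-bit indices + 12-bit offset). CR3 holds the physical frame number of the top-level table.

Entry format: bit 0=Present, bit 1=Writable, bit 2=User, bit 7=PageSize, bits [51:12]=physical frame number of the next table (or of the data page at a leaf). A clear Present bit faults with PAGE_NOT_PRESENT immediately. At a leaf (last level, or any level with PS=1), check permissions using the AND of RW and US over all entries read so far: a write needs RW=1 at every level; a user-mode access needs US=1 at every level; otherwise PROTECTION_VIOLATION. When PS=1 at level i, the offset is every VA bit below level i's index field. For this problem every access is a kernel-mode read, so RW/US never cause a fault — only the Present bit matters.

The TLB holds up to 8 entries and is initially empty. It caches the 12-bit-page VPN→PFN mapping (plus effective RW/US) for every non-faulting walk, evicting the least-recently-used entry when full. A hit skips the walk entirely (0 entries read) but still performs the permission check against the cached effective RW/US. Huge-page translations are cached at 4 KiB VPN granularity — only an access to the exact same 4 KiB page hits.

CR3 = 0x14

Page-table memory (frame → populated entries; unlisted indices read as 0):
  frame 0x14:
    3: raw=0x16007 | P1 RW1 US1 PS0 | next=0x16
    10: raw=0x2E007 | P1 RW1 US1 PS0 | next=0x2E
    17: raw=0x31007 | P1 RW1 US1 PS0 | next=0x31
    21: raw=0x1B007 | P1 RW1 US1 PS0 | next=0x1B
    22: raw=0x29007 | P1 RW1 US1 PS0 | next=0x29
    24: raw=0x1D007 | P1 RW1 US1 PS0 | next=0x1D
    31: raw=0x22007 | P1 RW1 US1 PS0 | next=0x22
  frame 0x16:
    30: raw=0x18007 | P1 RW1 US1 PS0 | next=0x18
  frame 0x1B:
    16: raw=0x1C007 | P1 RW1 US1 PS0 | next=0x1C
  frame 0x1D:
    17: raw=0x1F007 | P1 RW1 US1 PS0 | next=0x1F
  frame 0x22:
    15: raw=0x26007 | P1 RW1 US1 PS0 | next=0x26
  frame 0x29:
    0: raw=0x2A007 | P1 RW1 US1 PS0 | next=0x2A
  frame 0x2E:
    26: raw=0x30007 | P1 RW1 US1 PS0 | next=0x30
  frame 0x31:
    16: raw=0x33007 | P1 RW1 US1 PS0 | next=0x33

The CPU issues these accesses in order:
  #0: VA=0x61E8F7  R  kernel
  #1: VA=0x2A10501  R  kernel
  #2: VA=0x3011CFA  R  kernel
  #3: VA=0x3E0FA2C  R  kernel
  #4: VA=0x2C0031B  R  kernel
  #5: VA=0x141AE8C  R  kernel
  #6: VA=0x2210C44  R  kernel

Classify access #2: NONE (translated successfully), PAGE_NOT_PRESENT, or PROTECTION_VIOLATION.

Trace:
#0 VA=0x61E8F7 (r,kernel):
  [0] read 0x14 idx=3: raw=0x16007 flags P=1 W=1 U=1 S=0
  [1] read 0x16 idx=30: raw=0x18007 flags P=1 W=1 U=1 S=0
  ✓ 0x188F7  — 2 lookups
#1 VA=0x2A10501 (r,kernel):
  [0] read 0x14 idx=21: raw=0x1B007 flags P=1 W=1 U=1 S=0
  [1] read 0x1B idx=16: raw=0x1C007 flags P=1 W=1 U=1 S=0
  ✓ 0x1C501  — 2 lookups
#2 VA=0x3011CFA (r,kernel):
  [0] read 0x14 idx=24: raw=0x1D007 flags P=1 W=1 U=1 S=0
  [1] read 0x1D idx=17: raw=0x1F007 flags P=1 W=1 U=1 S=0
  ✓ 0x1FCFA  — 2 lookups
#3 VA=0x3E0FA2C (r,kernel):
  [0] read 0x14 idx=31: raw=0x22007 flags P=1 W=1 U=1 S=0
  [1] read 0x22 idx=15: raw=0x26007 flags P=1 W=1 U=1 S=0
  ✓ 0x26A2C  — 2 lookups
#4 VA=0x2C0031B (r,kernel):
  [0] read 0x14 idx=22: raw=0x29007 flags P=1 W=1 U=1 S=0
  [1] read 0x29 idx=0: raw=0x2A007 flags P=1 W=1 U=1 S=0
  ✓ 0x2A31B  — 2 lookups
#5 VA=0x141AE8C (r,kernel):
  [0] read 0x14 idx=10: raw=0x2E007 flags P=1 W=1 U=1 S=0
  [1] read 0x2E idx=26: raw=0x30007 flags P=1 W=1 U=1 S=0
  ✓ 0x30E8C  — 2 lookups
#6 VA=0x2210C44 (r,kernel):
  [0] read 0x14 idx=17: raw=0x31007 flags P=1 W=1 U=1 S=0
  [1] read 0x31 idx=16: raw=0x33007 flags P=1 W=1 U=1 S=0
  ✓ 0x33C44  — 2 lookups

Access #2 fault: NONE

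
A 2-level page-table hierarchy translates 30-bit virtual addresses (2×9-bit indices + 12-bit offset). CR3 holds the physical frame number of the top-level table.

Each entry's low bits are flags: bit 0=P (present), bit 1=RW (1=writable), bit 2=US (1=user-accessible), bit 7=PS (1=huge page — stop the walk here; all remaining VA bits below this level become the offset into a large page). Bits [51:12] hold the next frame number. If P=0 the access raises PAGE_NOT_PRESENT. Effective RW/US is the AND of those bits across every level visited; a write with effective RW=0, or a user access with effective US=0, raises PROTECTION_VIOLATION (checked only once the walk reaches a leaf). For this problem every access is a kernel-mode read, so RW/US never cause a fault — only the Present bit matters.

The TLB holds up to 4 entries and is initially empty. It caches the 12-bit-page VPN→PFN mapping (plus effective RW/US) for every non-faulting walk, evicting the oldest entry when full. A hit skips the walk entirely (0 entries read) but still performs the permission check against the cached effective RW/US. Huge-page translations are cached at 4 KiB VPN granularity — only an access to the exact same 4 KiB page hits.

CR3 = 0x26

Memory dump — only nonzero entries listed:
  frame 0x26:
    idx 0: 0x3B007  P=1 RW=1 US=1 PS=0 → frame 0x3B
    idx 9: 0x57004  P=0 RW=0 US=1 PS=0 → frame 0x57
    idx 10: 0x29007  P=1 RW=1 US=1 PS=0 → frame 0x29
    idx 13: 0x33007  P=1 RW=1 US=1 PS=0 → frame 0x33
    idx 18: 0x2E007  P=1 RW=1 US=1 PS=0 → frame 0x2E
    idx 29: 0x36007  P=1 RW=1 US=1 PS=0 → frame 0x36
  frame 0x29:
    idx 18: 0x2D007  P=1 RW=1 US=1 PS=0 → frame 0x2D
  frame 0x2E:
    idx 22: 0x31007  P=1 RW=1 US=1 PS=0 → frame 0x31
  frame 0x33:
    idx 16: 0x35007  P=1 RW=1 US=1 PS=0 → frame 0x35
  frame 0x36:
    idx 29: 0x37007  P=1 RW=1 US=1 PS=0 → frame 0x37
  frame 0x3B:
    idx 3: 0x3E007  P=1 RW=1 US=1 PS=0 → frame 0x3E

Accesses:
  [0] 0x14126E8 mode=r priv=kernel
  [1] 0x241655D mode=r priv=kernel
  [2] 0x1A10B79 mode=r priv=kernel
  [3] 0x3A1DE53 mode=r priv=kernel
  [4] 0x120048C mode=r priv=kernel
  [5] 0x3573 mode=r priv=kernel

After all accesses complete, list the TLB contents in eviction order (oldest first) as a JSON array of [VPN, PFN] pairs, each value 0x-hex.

Per-access translation:
#0 VA=0x14126E8 (r,kernel):
  L0: frame=0x26 idx=10 entry=0x29007 [P=1 RW=1 US=1 PS=0]
  L1: frame=0x29 idx=18 entry=0x2D007 [P=1 RW=1 US=1 PS=0]
  ✓ 0x2D6E8  — 2 lookups
#1 VA=0x241655D (r,kernel):
  L0: frame=0x26 idx=18 entry=0x2E007 [P=1 RW=1 US=1 PS=0]
  L1: frame=0x2E idx=22 entry=0x31007 [P=1 RW=1 US=1 PS=0]
  ✓ 0x3155D  — 2 lookups
#2 VA=0x1A10B79 (r,kernel):
  L0: frame=0x26 idx=13 entry=0x33007 [P=1 RW=1 US=1 PS=0]
  L1: frame=0x33 idx=16 entry=0x35007 [P=1 RW=1 US=1 PS=0]
  ✓ 0x35B79  — 2 lookups
#3 VA=0x3A1DE53 (r,kernel):
  L0: frame=0x26 idx=29 entry=0x36007 [P=1 RW=1 US=1 PS=0]
  L1: frame=0x36 idx=29 entry=0x37007 [P=1 RW=1 US=1 PS=0]
  ✓ 0x37E53  — 2 lookups
#4 VA=0x120048C (r,kernel):
  L0: frame=0x26 idx=9 entry=0x57004 [P=0 RW=0 US=1 PS=0]
  ⇒ fault: PAGE_NOT_PRESENT  — 1 lookups
#5 VA=0x3573 (r,kernel):
  L0: frame=0x26 idx=0 entry=0x3B007 [P=1 RW=1 US=1 PS=0]
  L1: frame=0x3B idx=3 entry=0x3E007 [P=1 RW=1 US=1 PS=0]
  ✓ 0x3E573  — 2 lookups

TLB: [["0x2416", "0x31"], ["0x1A10", "0x35"], ["0x3A1D", "0x37"], ["0x3", "0x3E"]]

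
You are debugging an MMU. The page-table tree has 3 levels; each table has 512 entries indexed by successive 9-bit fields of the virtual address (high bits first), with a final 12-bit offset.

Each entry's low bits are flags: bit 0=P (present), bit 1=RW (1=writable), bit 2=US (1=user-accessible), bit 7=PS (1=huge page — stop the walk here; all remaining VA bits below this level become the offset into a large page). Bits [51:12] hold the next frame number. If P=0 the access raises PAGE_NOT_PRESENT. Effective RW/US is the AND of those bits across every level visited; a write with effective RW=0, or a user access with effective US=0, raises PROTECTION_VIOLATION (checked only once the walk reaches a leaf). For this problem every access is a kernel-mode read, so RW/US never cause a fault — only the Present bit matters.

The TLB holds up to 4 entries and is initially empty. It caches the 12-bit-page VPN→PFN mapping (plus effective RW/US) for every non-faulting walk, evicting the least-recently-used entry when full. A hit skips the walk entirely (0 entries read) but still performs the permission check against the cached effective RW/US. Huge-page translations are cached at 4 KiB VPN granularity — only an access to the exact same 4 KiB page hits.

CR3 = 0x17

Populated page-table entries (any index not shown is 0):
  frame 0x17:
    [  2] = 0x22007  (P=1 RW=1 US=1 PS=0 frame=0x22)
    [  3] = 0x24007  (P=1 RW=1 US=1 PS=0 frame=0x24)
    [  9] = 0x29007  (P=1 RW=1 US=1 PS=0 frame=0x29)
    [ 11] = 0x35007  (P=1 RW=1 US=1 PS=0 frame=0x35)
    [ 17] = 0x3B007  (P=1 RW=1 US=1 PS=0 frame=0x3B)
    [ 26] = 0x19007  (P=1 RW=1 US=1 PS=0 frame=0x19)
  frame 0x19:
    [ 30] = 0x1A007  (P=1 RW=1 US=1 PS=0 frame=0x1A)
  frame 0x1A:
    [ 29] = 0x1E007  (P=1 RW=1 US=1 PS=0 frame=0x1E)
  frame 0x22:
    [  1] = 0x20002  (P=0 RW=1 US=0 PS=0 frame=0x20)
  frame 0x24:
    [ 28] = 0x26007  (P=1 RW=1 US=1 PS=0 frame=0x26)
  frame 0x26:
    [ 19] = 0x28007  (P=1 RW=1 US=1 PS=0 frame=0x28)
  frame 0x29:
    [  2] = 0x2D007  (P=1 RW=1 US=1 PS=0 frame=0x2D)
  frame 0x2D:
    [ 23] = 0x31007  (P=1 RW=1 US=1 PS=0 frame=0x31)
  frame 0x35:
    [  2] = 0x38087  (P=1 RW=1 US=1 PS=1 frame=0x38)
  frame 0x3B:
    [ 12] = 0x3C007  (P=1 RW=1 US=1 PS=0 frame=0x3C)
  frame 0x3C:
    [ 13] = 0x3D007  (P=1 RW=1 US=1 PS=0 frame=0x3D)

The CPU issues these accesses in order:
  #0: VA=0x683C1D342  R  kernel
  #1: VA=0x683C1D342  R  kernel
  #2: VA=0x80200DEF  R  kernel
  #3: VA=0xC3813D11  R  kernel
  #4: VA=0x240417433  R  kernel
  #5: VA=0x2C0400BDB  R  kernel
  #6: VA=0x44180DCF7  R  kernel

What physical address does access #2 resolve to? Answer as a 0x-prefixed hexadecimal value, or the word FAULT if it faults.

Walk each access:
#0 VA=0x683C1D342 (r,kernel):
  [0] read 0x17 idx=26: raw=0x19007 flags P=1 W=1 U=1 S=0
  [1] read 0x19 idx=30: raw=0x1A007 flags P=1 W=1 U=1 S=0
  [2] read 0x1A idx=29: raw=0x1E007 flags P=1 W=1 U=1 S=0
  ⇒ phys 0x1E342  [3 reads]
#1 VA=0x683C1D342 (r,kernel):
  TLB hit vpn=0x683C1D → PA=0x1E342
#2 VA=0x80200DEF (r,kernel):
  [0] read 0x17 idx=2: raw=0x22007 flags P=1 W=1 U=1 S=0
  [1] read 0x22 idx=1: raw=0x20002 flags P=0 W=1 U=0 S=0
  ✗ PAGE_NOT_PRESENT  [2 reads]
#3 VA=0xC3813D11 (r,kernel):
  [0] read 0x17 idx=3: raw=0x24007 flags P=1 W=1 U=1 S=0
  [1] read 0x24 idx=28: raw=0x26007 flags P=1 W=1 U=1 S=0
  [2] read 0x26 idx=19: raw=0x28007 flags P=1 W=1 U=1 S=0
  ⇒ phys 0x28D11  [3 reads]
#4 VA=0x240417433 (r,kernel):
  [0] read 0x17 idx=9: raw=0x29007 flags P=1 W=1 U=1 S=0
  [1] read 0x29 idx=2: raw=0x2D007 flags P=1 W=1 U=1 S=0
  [2] read 0x2D idx=23: raw=0x31007 flags P=1 W=1 U=1 S=0
  ⇒ phys 0x31433  [3 reads]
#5 VA=0x2C0400BDB (r,kernel):
  [0] read 0x17 idx=11: raw=0x35007 flags P=1 W=1 U=1 S=0
  [1] read 0x35 idx=2: raw=0x38087 flags P=1 W=1 U=1 S=1
  ⇒ phys 0x38BDB (huge @L1)  [2 reads]
#6 VA=0x44180DCF7 (r,kernel):
  [0] read 0x17 idx=17: raw=0x3B007 flags P=1 W=1 U=1 S=0
  [1] read 0x3B idx=12: raw=0x3C007 flags P=1 W=1 U=1 S=0
  [2] read 0x3C idx=13: raw=0x3D007 flags P=1 W=1 U=1 S=0
  ⇒ phys 0x3DCF7  [3 reads]

Access #2 PA: FAULT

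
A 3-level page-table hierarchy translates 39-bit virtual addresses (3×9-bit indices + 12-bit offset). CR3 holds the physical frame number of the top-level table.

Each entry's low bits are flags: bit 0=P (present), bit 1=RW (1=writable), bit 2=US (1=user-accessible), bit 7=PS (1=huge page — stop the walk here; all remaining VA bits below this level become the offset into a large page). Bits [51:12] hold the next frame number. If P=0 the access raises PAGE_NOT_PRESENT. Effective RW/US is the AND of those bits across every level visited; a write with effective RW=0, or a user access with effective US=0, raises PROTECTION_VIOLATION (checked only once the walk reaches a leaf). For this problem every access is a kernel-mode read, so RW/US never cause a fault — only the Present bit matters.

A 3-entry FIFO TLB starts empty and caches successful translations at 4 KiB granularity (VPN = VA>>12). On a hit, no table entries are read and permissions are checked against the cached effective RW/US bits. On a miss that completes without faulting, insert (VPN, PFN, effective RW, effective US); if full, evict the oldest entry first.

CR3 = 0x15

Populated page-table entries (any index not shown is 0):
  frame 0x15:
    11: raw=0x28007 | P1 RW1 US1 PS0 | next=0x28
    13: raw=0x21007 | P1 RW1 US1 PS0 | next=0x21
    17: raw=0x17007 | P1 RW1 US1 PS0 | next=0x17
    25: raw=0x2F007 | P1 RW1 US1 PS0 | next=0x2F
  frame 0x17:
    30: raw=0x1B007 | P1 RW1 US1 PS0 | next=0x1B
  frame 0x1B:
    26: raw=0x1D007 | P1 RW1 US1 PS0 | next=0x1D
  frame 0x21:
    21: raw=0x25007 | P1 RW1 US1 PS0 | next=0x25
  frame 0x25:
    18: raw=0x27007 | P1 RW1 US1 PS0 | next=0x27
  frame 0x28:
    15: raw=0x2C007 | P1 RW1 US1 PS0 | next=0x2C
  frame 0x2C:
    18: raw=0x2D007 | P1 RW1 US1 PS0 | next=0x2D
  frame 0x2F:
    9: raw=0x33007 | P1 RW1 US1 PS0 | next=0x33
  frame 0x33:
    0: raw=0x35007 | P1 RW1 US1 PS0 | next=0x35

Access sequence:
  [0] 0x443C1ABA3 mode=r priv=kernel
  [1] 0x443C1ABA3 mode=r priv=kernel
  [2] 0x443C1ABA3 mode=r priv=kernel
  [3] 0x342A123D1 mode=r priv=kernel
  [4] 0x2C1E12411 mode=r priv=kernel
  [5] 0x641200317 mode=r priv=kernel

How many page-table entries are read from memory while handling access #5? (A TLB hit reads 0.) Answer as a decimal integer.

Walk each access:
#0 VA=0x443C1ABA3 (r,kernel):
  L0: frame=0x15 idx=17 entry=0x17007 [P=1 RW=1 US=1 PS=0]
  L1: frame=0x17 idx=30 entry=0x1B007 [P=1 RW=1 US=1 PS=0]
  L2: frame=0x1B idx=26 entry=0x1D007 [P=1 RW=1 US=1 PS=0]
  ⇒ phys 0x1DBA3  [3 reads]
#1 VA=0x443C1ABA3 (r,kernel):
  TLB hit vpn=0x443C1A → PA=0x1DBA3
#2 VA=0x443C1ABA3 (r,kernel):
  TLB hit vpn=0x443C1A → PA=0x1DBA3
#3 VA=0x342A123D1 (r,kernel):
  L0: frame=0x15 idx=13 entry=0x21007 [P=1 RW=1 US=1 PS=0]
  L1: frame=0x21 idx=21 entry=0x25007 [P=1 RW=1 US=1 PS=0]
  L2: frame=0x25 idx=18 entry=0x27007 [P=1 RW=1 US=1 PS=0]
  ⇒ phys 0x273D1  [3 reads]
#4 VA=0x2C1E12411 (r,kernel):
  L0: frame=0x15 idx=11 entry=0x28007 [P=1 RW=1 US=1 PS=0]
  L1: frame=0x28 idx=15 entry=0x2C007 [P=1 RW=1 US=1 PS=0]
  L2: frame=0x2C idx=18 entry=0x2D007 [P=1 RW=1 US=1 PS=0]
  ⇒ phys 0x2D411  [3 reads]
#5 VA=0x641200317 (r,kernel):
  L0: frame=0x15 idx=25 entry=0x2F007 [P=1 RW=1 US=1 PS=0]
  L1: frame=0x2F idx=9 entry=0x33007 [P=1 RW=1 US=1 PS=0]
  L2: frame=0x33 idx=0 entry=0x35007 [P=1 RW=1 US=1 PS=0]
  ⇒ phys 0x35317  [3 reads]

Entries read for #5: 3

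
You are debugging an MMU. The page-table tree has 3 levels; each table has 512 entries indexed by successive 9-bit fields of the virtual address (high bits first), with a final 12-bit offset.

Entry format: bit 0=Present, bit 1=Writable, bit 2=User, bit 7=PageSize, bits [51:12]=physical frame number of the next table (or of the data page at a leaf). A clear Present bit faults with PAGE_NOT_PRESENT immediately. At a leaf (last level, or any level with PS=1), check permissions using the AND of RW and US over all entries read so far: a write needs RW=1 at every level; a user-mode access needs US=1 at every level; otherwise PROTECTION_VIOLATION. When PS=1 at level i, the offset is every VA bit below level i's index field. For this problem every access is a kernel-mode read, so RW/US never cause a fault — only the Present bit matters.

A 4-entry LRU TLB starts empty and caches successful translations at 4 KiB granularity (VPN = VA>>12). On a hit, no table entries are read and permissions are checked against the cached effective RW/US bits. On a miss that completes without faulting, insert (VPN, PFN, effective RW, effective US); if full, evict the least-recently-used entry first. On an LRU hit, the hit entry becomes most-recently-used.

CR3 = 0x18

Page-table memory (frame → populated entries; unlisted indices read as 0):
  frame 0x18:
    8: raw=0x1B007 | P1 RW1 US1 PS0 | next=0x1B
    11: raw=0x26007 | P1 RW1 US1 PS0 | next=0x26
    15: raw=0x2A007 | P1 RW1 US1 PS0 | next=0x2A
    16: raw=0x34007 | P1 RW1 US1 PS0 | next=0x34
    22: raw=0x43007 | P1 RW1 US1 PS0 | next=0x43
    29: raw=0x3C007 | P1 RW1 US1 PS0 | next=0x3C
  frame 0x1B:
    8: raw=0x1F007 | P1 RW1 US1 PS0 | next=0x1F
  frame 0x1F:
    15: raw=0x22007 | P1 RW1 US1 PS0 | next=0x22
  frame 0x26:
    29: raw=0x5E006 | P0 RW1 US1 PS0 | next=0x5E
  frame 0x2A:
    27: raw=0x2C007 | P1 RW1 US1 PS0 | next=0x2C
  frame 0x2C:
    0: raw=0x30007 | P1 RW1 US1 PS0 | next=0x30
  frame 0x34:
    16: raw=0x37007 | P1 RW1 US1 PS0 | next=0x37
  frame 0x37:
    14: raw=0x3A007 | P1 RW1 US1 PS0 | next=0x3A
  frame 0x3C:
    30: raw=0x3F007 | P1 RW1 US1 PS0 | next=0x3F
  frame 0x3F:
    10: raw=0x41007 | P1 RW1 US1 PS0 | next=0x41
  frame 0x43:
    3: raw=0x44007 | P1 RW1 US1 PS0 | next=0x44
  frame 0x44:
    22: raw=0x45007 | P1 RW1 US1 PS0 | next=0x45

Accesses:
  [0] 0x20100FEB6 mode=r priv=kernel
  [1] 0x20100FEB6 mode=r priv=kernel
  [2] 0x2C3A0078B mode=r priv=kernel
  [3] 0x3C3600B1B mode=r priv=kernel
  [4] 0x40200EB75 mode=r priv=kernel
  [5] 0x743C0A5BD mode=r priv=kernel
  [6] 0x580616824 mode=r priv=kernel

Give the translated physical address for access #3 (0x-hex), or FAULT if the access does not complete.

Per-access translation:
#0 VA=0x20100FEB6 (r,kernel):
  [0] read 0x18 idx=8: raw=0x1B007 flags P=1 W=1 U=1 S=0
  [1] read 0x1B idx=8: raw=0x1F007 flags P=1 W=1 U=1 S=0
  [2] read 0x1F idx=15: raw=0x22007 flags P=1 W=1 U=1 S=0
  → PA=0x22EB6  (3 entries read)
#1 VA=0x20100FEB6 (r,kernel):
  TLB hit vpn=0x20100F → PA=0x22EB6
#2 VA=0x2C3A0078B (r,kernel):
  [0] read 0x18 idx=11: raw=0x26007 flags P=1 W=1 U=1 S=0
  [1] read 0x26 idx=29: raw=0x5E006 flags P=0 W=1 U=1 S=0
  ⇒ fault: PAGE_NOT_PRESENT  — 2 lookups
#3 VA=0x3C3600B1B (r,kernel):
  [0] read 0x18 idx=15: raw=0x2A007 flags P=1 W=1 U=1 S=0
  [1] read 0x2A idx=27: raw=0x2C007 flags P=1 W=1 U=1 S=0
  [2] read 0x2C idx=0: raw=0x30007 flags P=1 W=1 U=1 S=0
  → PA=0x30B1B  (3 entries read)
#4 VA=0x40200EB75 (r,kernel):
  [0] read 0x18 idx=16: raw=0x34007 flags P=1 W=1 U=1 S=0
  [1] read 0x34 idx=16: raw=0x37007 flags P=1 W=1 U=1 S=0
  [2] read 0x37 idx=14: raw=0x3A007 flags P=1 W=1 U=1 S=0
  → PA=0x3AB75  (3 entries read)
#5 VA=0x743C0A5BD (r,kernel):
  [0] read 0x18 idx=29: raw=0x3C007 flags P=1 W=1 U=1 S=0
  [1] read 0x3C idx=30: raw=0x3F007 flags P=1 W=1 U=1 S=0
  [2] read 0x3F idx=10: raw=0x41007 flags P=1 W=1 U=1 S=0
  → PA=0x415BD  (3 entries read)
#6 VA=0x580616824 (r,kernel):
  [0] read 0x18 idx=22: raw=0x43007 flags P=1 W=1 U=1 S=0
  [1] read 0x43 idx=3: raw=0x44007 flags P=1 W=1 U=1 S=0
  [2] read 0x44 idx=22: raw=0x45007 flags P=1 W=1 U=1 S=0
  → PA=0x45824  (3 entries read)

Access #3 PA: 0x30B1B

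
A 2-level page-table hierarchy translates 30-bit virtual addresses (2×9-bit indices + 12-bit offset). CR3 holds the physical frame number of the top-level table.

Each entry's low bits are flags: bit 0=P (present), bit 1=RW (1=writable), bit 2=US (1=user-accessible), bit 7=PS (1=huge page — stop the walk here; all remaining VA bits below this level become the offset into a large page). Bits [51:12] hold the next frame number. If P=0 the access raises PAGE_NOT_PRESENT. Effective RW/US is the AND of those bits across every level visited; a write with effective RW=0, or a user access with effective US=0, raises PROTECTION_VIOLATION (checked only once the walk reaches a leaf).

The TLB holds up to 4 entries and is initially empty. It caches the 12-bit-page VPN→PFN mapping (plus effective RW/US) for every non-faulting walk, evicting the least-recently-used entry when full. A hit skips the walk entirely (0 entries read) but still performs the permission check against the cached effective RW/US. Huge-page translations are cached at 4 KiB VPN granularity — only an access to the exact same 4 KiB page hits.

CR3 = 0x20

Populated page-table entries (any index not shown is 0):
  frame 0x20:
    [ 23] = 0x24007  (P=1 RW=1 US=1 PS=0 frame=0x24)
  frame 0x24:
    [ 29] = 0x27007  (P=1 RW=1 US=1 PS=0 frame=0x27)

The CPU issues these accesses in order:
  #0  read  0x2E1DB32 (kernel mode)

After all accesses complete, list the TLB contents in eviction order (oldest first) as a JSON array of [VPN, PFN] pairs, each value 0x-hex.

Walk each access:
#0 VA=0x2E1DB32 (r,kernel):
  [0] read 0x20 idx=23: raw=0x24007 flags P=1 W=1 U=1 S=0
  [1] read 0x24 idx=29: raw=0x27007 flags P=1 W=1 U=1 S=0
  ⇒ phys 0x27B32  [2 reads]

TLB: [["0x2E1D", "0x27"]]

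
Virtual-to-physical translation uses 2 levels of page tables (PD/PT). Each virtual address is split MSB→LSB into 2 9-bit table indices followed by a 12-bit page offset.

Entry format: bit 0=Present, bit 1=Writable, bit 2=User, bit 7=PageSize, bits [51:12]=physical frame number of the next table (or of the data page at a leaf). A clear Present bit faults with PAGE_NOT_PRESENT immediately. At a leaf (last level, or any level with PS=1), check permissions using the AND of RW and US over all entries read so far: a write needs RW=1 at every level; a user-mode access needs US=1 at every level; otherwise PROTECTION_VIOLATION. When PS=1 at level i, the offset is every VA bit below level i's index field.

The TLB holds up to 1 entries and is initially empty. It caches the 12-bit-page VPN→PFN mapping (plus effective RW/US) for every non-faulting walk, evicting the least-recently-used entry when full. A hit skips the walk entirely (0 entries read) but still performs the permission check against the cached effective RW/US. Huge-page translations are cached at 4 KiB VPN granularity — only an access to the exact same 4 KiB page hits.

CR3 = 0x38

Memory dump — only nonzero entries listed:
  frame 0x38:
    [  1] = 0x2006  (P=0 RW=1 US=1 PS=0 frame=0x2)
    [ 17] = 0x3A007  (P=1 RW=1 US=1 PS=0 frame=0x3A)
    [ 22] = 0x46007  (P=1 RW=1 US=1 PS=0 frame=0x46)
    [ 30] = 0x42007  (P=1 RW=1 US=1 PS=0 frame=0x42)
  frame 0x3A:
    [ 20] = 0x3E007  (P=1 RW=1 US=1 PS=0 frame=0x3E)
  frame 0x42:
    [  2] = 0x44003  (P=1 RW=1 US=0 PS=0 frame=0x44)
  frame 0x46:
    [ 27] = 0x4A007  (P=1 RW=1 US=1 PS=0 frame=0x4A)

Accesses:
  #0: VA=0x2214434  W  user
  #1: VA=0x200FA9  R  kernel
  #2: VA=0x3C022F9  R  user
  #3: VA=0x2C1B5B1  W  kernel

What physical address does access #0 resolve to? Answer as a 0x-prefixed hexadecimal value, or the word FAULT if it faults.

Per-access translation:
#0 VA=0x2214434 (w,user):
  L0: frame=0x38 idx=17 entry=0x3A007 [P=1 RW=1 US=1 PS=0]
  L1: frame=0x3A idx=20 entry=0x3E007 [P=1 RW=1 US=1 PS=0]
  → PA=0x3E434  (2 entries read)
#1 VA=0x200FA9 (r,kernel):
  L0: frame=0x38 idx=1 entry=0x2006 [P=0 RW=1 US=1 PS=0]
  → PAGE_NOT_PRESENT  (1 entries read)
#2 VA=0x3C022F9 (r,user):
  L0: frame=0x38 idx=30 entry=0x42007 [P=1 RW=1 US=1 PS=0]
  L1: frame=0x42 idx=2 entry=0x44003 [P=1 RW=1 US=0 PS=0]
  → PROTECTION_VIOLATION  (2 entries read)
#3 VA=0x2C1B5B1 (w,kernel):
  L0: frame=0x38 idx=22 entry=0x46007 [P=1 RW=1 US=1 PS=0]
  L1: frame=0x46 idx=27 entry=0x4A007 [P=1 RW=1 US=1 PS=0]
  → PA=0x4A5B1  (2 entries read)

Access #0 PA: 0x3E434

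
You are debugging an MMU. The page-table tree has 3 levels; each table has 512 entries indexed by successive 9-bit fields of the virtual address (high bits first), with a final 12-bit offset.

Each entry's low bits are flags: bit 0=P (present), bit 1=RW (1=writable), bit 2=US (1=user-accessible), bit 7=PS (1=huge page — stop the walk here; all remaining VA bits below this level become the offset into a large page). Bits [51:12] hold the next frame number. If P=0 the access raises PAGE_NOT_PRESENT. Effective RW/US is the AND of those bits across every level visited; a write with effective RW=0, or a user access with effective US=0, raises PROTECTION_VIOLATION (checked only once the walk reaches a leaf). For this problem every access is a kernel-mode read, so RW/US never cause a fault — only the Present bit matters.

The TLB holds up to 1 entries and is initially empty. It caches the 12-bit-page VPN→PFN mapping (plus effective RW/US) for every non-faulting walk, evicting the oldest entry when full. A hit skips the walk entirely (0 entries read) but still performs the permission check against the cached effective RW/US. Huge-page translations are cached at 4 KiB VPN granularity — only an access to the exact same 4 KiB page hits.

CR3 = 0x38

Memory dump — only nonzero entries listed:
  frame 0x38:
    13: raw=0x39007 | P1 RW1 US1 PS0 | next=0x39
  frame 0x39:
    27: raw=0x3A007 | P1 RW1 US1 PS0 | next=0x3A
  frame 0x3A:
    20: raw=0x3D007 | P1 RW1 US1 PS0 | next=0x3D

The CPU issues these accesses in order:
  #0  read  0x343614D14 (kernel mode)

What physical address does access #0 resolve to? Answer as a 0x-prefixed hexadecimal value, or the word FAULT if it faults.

Walk each access:
#0 VA=0x343614D14 (r,kernel):
  lvl0: tbl 0x38, slot 13 ⇒ 0x39007 (P1/RW1/US1/PS0)
  lvl1: tbl 0x39, slot 27 ⇒ 0x3A007 (P1/RW1/US1/PS0)
  lvl2: tbl 0x3A, slot 20 ⇒ 0x3D007 (P1/RW1/US1/PS0)
  → PA=0x3DD14  (3 entries read)

Access #0 PA: 0x3DD14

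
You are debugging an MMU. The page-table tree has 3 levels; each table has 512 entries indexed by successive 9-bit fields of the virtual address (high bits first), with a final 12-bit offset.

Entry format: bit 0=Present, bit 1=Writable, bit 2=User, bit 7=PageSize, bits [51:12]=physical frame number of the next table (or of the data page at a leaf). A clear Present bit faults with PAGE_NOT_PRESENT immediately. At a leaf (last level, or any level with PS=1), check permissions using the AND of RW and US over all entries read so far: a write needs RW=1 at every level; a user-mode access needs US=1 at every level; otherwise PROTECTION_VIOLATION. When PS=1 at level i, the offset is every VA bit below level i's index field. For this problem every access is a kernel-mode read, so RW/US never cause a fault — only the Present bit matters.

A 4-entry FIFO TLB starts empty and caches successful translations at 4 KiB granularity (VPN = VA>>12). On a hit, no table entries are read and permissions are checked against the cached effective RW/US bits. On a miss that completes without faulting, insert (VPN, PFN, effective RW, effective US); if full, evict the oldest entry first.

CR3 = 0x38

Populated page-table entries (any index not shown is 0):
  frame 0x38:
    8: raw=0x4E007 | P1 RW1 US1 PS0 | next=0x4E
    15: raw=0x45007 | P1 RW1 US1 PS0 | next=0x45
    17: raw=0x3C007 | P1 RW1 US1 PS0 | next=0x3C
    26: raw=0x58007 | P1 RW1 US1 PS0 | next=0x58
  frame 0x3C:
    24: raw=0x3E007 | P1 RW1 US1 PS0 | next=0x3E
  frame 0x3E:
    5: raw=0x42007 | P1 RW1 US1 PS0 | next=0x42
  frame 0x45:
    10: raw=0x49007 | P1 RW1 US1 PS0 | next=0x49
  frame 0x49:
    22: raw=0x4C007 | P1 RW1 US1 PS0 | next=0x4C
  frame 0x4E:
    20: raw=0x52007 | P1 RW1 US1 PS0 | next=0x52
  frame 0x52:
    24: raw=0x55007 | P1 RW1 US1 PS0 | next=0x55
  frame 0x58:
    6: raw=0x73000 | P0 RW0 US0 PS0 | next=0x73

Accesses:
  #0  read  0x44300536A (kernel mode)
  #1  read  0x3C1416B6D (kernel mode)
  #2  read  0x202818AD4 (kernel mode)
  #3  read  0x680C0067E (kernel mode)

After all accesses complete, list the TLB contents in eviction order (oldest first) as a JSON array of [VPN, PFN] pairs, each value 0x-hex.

Walk each access:
#0 VA=0x44300536A (r,kernel):
  lvl0: tbl 0x38, slot 17 ⇒ 0x3C007 (P1/RW1/US1/PS0)
  lvl1: tbl 0x3C, slot 24 ⇒ 0x3E007 (P1/RW1/US1/PS0)
  lvl2: tbl 0x3E, slot 5 ⇒ 0x42007 (P1/RW1/US1/PS0)
  ✓ 0x4236A  — 3 lookups
#1 VA=0x3C1416B6D (r,kernel):
  lvl0: tbl 0x38, slot 15 ⇒ 0x45007 (P1/RW1/US1/PS0)
  lvl1: tbl 0x45, slot 10 ⇒ 0x49007 (P1/RW1/US1/PS0)
  lvl2: tbl 0x49, slot 22 ⇒ 0x4C007 (P1/RW1/US1/PS0)
  ✓ 0x4CB6D  — 3 lookups
#2 VA=0x202818AD4 (r,kernel):
  lvl0: tbl 0x38, slot 8 ⇒ 0x4E007 (P1/RW1/US1/PS0)
  lvl1: tbl 0x4E, slot 20 ⇒ 0x52007 (P1/RW1/US1/PS0)
  lvl2: tbl 0x52, slot 24 ⇒ 0x55007 (P1/RW1/US1/PS0)
  ✓ 0x55AD4  — 3 lookups
#3 VA=0x680C0067E (r,kernel):
  lvl0: tbl 0x38, slot 26 ⇒ 0x58007 (P1/RW1/US1/PS0)
  lvl1: tbl 0x58, slot 6 ⇒ 0x73000 (P0/RW0/US0/PS0)
  ✗ PAGE_NOT_PRESENT  [2 reads]

TLB: [["0x443005", "0x42"], ["0x3C1416", "0x4C"], ["0x202818", "0x55"]]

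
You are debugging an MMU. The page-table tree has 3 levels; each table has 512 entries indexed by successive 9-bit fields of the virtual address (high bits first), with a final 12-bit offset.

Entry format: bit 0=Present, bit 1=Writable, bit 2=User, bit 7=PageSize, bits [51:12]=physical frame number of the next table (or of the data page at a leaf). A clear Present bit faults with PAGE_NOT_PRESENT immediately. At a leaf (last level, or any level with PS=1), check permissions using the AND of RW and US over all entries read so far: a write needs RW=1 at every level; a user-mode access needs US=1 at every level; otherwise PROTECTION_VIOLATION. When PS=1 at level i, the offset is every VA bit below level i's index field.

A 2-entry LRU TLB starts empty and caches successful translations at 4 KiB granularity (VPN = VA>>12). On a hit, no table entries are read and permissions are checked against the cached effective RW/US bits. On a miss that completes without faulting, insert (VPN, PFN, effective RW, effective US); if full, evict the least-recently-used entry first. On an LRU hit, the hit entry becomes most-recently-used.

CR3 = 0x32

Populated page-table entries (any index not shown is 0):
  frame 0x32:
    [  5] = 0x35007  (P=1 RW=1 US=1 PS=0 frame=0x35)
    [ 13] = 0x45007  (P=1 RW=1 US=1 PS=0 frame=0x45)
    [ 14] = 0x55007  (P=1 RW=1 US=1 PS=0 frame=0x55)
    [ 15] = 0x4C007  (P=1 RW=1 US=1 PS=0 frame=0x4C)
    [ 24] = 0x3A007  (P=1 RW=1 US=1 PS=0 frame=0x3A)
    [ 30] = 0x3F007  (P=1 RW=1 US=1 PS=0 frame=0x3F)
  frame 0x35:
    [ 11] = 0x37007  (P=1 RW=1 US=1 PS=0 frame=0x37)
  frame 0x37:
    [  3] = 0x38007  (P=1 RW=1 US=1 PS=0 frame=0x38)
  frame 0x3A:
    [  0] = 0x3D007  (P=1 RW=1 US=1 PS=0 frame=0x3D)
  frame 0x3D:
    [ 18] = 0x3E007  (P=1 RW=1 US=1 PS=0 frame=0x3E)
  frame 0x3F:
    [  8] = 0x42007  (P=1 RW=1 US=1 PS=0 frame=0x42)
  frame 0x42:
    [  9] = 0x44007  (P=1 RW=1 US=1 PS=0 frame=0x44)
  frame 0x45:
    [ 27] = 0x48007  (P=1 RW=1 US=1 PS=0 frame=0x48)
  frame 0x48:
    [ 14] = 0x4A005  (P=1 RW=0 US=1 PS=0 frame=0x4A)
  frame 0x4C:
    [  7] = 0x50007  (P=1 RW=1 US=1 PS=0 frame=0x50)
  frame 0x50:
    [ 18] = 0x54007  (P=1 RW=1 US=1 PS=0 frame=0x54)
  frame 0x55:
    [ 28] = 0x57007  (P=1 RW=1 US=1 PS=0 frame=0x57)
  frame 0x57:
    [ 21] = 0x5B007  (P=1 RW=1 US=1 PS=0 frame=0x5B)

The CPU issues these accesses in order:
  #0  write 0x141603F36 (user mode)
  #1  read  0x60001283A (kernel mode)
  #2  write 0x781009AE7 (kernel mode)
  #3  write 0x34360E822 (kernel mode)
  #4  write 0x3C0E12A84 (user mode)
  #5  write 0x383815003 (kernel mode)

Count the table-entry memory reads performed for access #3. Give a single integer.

Trace:
#0 VA=0x141603F36 (w,user):
  [0] read 0x32 idx=5: raw=0x35007 flags P=1 W=1 U=1 S=0
  [1] read 0x35 idx=11: raw=0x37007 flags P=1 W=1 U=1 S=0
  [2] read 0x37 idx=3: raw=0x38007 flags P=1 W=1 U=1 S=0
  ✓ 0x38F36  — 3 lookups
#1 VA=0x60001283A (r,kernel):
  [0] read 0x32 idx=24: raw=0x3A007 flags P=1 W=1 U=1 S=0
  [1] read 0x3A idx=0: raw=0x3D007 flags P=1 W=1 U=1 S=0
  [2] read 0x3D idx=18: raw=0x3E007 flags P=1 W=1 U=1 S=0
  ✓ 0x3E83A  — 3 lookups
#2 VA=0x781009AE7 (w,kernel):
  [0] read 0x32 idx=30: raw=0x3F007 flags P=1 W=1 U=1 S=0
  [1] read 0x3F idx=8: raw=0x42007 flags P=1 W=1 U=1 S=0
  [2] read 0x42 idx=9: raw=0x44007 flags P=1 W=1 U=1 S=0
  ✓ 0x44AE7  — 3 lookups
#3 VA=0x34360E822 (w,kernel):
  [0] read 0x32 idx=13: raw=0x45007 flags P=1 W=1 U=1 S=0
  [1] read 0x45 idx=27: raw=0x48007 flags P=1 W=1 U=1 S=0
  [2] read 0x48 idx=14: raw=0x4A005 flags P=1 W=0 U=1 S=0
  ✗ PROTECTION_VIOLATION  [3 reads]
#4 VA=0x3C0E12A84 (w,user):
  [0] read 0x32 idx=15: raw=0x4C007 flags P=1 W=1 U=1 S=0
  [1] read 0x4C idx=7: raw=0x50007 flags P=1 W=1 U=1 S=0
  [2] read 0x50 idx=18: raw=0x54007 flags P=1 W=1 U=1 S=0
  ✓ 0x54A84  — 3 lookups
#5 VA=0x383815003 (w,kernel):
  [0] read 0x32 idx=14: raw=0x55007 flags P=1 W=1 U=1 S=0
  [1] read 0x55 idx=28: raw=0x57007 flags P=1 W=1 U=1 S=0
  [2] read 0x57 idx=21: raw=0x5B007 flags P=1 W=1 U=1 S=0
  ✓ 0x5B003  — 3 lookups

Entries read for #3: 3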